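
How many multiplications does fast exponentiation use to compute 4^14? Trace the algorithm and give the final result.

Computing 4^14 by squaring (build up from 4^1; each line after the first costs one multiplication):

4^1 = 4
4^2 = (4^1)^2 = 4^2 = 16
4^3 = 4 * 4^2 = 4 * 16 = 64
4^6 = (4^3)^2 = 64^2 = 4096
4^7 = 4 * 4^6 = 4 * 4096 = 16384
4^14 = (4^7)^2 = 16384^2 = 268435456

Result: 268435456
Multiplications needed: 5 (5 lines after 4^1)

4^14 = 268435456. Using exponentiation by squaring, this requires 5 multiplications. The key idea: if the exponent is even, square the half-power; if odd, multiply by the base once.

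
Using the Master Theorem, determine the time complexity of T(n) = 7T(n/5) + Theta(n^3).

Master Theorem for T(n) = 7T(n/5) + O(n^3):

a = 7, b = 5, c = 3
log_b(a) = log_5(7) = 1.2091

Case 3: c = 3 > log_5(7) = 1.2091
T(n) = O(n^3) = O(n^3)

For T(n) = 7T(n/5) + O(n^3): log_5(7) = 1.2091. This is Case 3 of the Master Theorem (c > log_b(a), work dominated by root), giving O(n^3).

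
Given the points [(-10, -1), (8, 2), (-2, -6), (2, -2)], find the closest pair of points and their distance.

Computing all pairwise distances among 4 points:

d((-10, -1), (8, 2)) = 18.2483
d((-10, -1), (-2, -6)) = 9.434
d((-10, -1), (2, -2)) = 12.0416
d((8, 2), (-2, -6)) = 12.8062
d((8, 2), (2, -2)) = 7.2111
d((-2, -6), (2, -2)) = 5.6569 <-- minimum

Closest pair: (-2, -6) and (2, -2) with distance 5.6569

The closest pair is (-2, -6) and (2, -2) with Euclidean distance 5.6569. For 4 points, brute-force pairwise comparison is shown above. For large n, the divide-and-conquer algorithm (sort by x, recurse on halves, check the dividing strip) achieves O(n log n).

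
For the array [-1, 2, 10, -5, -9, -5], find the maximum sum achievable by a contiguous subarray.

Using Kadane's algorithm on [-1, 2, 10, -5, -9, -5]:

Scanning through the array:
Position 1 (value 2): max_ending_here = 2, max_so_far = 2
Position 2 (value 10): max_ending_here = 12, max_so_far = 12
Position 3 (value -5): max_ending_here = 7, max_so_far = 12
Position 4 (value -9): max_ending_here = -2, max_so_far = 12
Position 5 (value -5): max_ending_here = -5, max_so_far = 12

Maximum subarray: [2, 10]
Maximum sum: 12

The maximum subarray is [2, 10] with sum 12. This subarray runs from index 1 to index 2.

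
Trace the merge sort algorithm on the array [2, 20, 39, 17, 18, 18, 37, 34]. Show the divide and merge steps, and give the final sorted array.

Merge sort trace:

Split: [2, 20, 39, 17, 18, 18, 37, 34] -> [2, 20, 39, 17] and [18, 18, 37, 34]
  Split: [2, 20, 39, 17] -> [2, 20] and [39, 17]
    Split: [2, 20] -> [2] and [20]
    Merge: [2] + [20] -> [2, 20]
    Split: [39, 17] -> [39] and [17]
    Merge: [39] + [17] -> [17, 39]
  Merge: [2, 20] + [17, 39] -> [2, 17, 20, 39]
  Split: [18, 18, 37, 34] -> [18, 18] and [37, 34]
    Split: [18, 18] -> [18] and [18]
    Merge: [18] + [18] -> [18, 18]
    Split: [37, 34] -> [37] and [34]
    Merge: [37] + [34] -> [34, 37]
  Merge: [18, 18] + [34, 37] -> [18, 18, 34, 37]
Merge: [2, 17, 20, 39] + [18, 18, 34, 37] -> [2, 17, 18, 18, 20, 34, 37, 39]

Final sorted array: [2, 17, 18, 18, 20, 34, 37, 39]

The merge sort proceeds by recursively splitting the array and merging sorted halves.
After all merges, the sorted array is [2, 17, 18, 18, 20, 34, 37, 39].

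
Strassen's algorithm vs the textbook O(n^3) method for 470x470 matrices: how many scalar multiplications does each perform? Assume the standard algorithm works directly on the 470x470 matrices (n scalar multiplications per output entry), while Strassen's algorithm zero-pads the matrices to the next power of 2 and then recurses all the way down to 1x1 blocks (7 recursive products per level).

Matrix multiplication for 470x470 matrices:

Strassen's algorithm requires power-of-2 dimensions. Pad 470x470 to 512x512 (next power of 2).

Standard algorithm: 470^3 = 103823000 multiplications
Strassen's algorithm: 7^(log2(512)) = 7^9 = 40353607 multiplications
Savings: 103823000 - 40353607 = 63469393 multiplications

Standard: 103823000 multiplications (470^3). Strassen: 40353607 multiplications (7^9, after padding to 512x512). Strassen reduces 8 recursive multiplications to 7 at each level.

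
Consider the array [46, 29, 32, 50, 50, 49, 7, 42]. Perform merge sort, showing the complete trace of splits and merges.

Merge sort trace:

Split: [46, 29, 32, 50, 50, 49, 7, 42] -> [46, 29, 32, 50] and [50, 49, 7, 42]
  Split: [46, 29, 32, 50] -> [46, 29] and [32, 50]
    Split: [46, 29] -> [46] and [29]
    Merge: [46] + [29] -> [29, 46]
    Split: [32, 50] -> [32] and [50]
    Merge: [32] + [50] -> [32, 50]
  Merge: [29, 46] + [32, 50] -> [29, 32, 46, 50]
  Split: [50, 49, 7, 42] -> [50, 49] and [7, 42]
    Split: [50, 49] -> [50] and [49]
    Merge: [50] + [49] -> [49, 50]
    Split: [7, 42] -> [7] and [42]
    Merge: [7] + [42] -> [7, 42]
  Merge: [49, 50] + [7, 42] -> [7, 42, 49, 50]
Merge: [29, 32, 46, 50] + [7, 42, 49, 50] -> [7, 29, 32, 42, 46, 49, 50, 50]

Final sorted array: [7, 29, 32, 42, 46, 49, 50, 50]

The merge sort proceeds by recursively splitting the array and merging sorted halves.
After all merges, the sorted array is [7, 29, 32, 42, 46, 49, 50, 50].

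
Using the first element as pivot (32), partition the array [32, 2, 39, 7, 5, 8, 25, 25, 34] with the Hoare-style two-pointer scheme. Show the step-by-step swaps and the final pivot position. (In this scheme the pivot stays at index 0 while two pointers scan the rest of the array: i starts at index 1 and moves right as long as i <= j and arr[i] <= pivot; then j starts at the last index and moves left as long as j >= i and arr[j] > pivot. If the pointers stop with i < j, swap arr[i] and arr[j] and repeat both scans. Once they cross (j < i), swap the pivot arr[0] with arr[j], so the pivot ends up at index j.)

Hoare-style two-pointer partition with pivot = 32:

Initial array: [32, 2, 39, 7, 5, 8, 25, 25, 34]

Pointers start at i = 1, j = 8.
i stops at index 2 (arr[2]=39 > 32), j stops at index 7 (arr[7]=25 <= 32): swap arr[2] and arr[7], array becomes [32, 2, 25, 7, 5, 8, 25, 39, 34]
i ends at 7, j ends at 6: the pointers have crossed (j < i), so scanning stops.

Swap pivot arr[0] with arr[6] to place pivot at position 6: [25, 2, 25, 7, 5, 8, 32, 39, 34]
Pivot position: 6

After partitioning with pivot 32, the array becomes [25, 2, 25, 7, 5, 8, 32, 39, 34]. The pivot is placed at index 6. All elements to the left of the pivot are <= 32, and all elements to the right are > 32.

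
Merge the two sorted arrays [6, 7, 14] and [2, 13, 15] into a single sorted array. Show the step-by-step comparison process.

Merging process:

Compare 6 vs 2: take 2 from right. Merged: [2]
Compare 6 vs 13: take 6 from left. Merged: [2, 6]
Compare 7 vs 13: take 7 from left. Merged: [2, 6, 7]
Compare 14 vs 13: take 13 from right. Merged: [2, 6, 7, 13]
Compare 14 vs 15: take 14 from left. Merged: [2, 6, 7, 13, 14]
Append remaining from right: [15]. Merged: [2, 6, 7, 13, 14, 15]

Final merged array: [2, 6, 7, 13, 14, 15]
Total comparisons: 5

The merged array is [2, 6, 7, 13, 14, 15], requiring 5 comparisons. The merge step runs in O(n) time where n is the total number of elements.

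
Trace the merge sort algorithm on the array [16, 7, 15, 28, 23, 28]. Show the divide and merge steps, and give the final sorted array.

Merge sort trace:

Split: [16, 7, 15, 28, 23, 28] -> [16, 7, 15] and [28, 23, 28]
  Split: [16, 7, 15] -> [16] and [7, 15]
    Split: [7, 15] -> [7] and [15]
    Merge: [7] + [15] -> [7, 15]
  Merge: [16] + [7, 15] -> [7, 15, 16]
  Split: [28, 23, 28] -> [28] and [23, 28]
    Split: [23, 28] -> [23] and [28]
    Merge: [23] + [28] -> [23, 28]
  Merge: [28] + [23, 28] -> [23, 28, 28]
Merge: [7, 15, 16] + [23, 28, 28] -> [7, 15, 16, 23, 28, 28]

Final sorted array: [7, 15, 16, 23, 28, 28]

The merge sort proceeds by recursively splitting the array and merging sorted halves.
After all merges, the sorted array is [7, 15, 16, 23, 28, 28].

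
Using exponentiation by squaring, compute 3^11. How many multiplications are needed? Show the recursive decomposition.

Computing 3^11 by squaring (build up from 3^1; each line after the first costs one multiplication):

3^1 = 3
3^2 = (3^1)^2 = 3^2 = 9
3^4 = (3^2)^2 = 9^2 = 81
3^5 = 3 * 3^4 = 3 * 81 = 243
3^10 = (3^5)^2 = 243^2 = 59049
3^11 = 3 * 3^10 = 3 * 59049 = 177147

Result: 177147
Multiplications needed: 5 (5 lines after 3^1)

3^11 = 177147. Using exponentiation by squaring, this requires 5 multiplications. The key idea: if the exponent is even, square the half-power; if odd, multiply by the base once.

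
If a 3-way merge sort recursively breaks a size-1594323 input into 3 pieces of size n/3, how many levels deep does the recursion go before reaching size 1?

For divide and conquer with division factor 3:

Problem sizes at each level:
Level 0: 1594323
Level 1: 531441
Level 2: 177147
Level 3: 59049
Level 4: 19683
Level 5: 6561
Level 6: 2187
Level 7: 729
Level 8: 243
Level 9: 81
Level 10: 27
Level 11: 9
Level 12: 3
Level 13: 1

The root is level 0 and the size-1 base case is level 13 (the tree spans levels 0 through 13, i.e. 14 levels counting the root), so the depth is the number of divisions: log_3(1594323) = 13

The recursion tree depth is log_3(1594323) = 13. At each level, the problem size is divided by 3, so it takes 13 divisions to reduce to a base case of size 1. The algorithm makes 3 recursive calls at each level.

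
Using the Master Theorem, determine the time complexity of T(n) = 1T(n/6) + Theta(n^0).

Master Theorem for T(n) = 1T(n/6) + O(n^0):

a = 1, b = 6, c = 0
log_b(a) = log_6(1) = 0.0000

Case 2: c = 0 = log_6(1) = 0.0000
T(n) = O(n^0 log n) = O(log n)

For T(n) = 1T(n/6) + O(n^0): log_6(1) = 0.0000. This is Case 2 of the Master Theorem (c = log_b(a), equal work at all levels), giving O(log n).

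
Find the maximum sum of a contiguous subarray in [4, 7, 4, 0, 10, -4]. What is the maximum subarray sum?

Using Kadane's algorithm on [4, 7, 4, 0, 10, -4]:

Scanning through the array:
Position 1 (value 7): max_ending_here = 11, max_so_far = 11
Position 2 (value 4): max_ending_here = 15, max_so_far = 15
Position 3 (value 0): max_ending_here = 15, max_so_far = 15
Position 4 (value 10): max_ending_here = 25, max_so_far = 25
Position 5 (value -4): max_ending_here = 21, max_so_far = 25

Maximum subarray: [4, 7, 4, 0, 10]
Maximum sum: 25

The maximum subarray is [4, 7, 4, 0, 10] with sum 25. This subarray runs from index 0 to index 4.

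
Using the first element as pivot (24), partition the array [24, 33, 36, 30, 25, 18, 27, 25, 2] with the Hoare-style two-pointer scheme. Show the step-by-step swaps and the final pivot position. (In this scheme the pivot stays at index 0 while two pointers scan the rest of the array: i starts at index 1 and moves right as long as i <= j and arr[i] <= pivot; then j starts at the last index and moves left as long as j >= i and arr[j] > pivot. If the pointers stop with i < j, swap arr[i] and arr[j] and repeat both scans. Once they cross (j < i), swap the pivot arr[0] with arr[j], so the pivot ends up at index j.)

Hoare-style two-pointer partition with pivot = 24:

Initial array: [24, 33, 36, 30, 25, 18, 27, 25, 2]

Pointers start at i = 1, j = 8.
i stops at index 1 (arr[1]=33 > 24), j stops at index 8 (arr[8]=2 <= 24): swap arr[1] and arr[8], array becomes [24, 2, 36, 30, 25, 18, 27, 25, 33]
i stops at index 2 (arr[2]=36 > 24), j stops at index 5 (arr[5]=18 <= 24): swap arr[2] and arr[5], array becomes [24, 2, 18, 30, 25, 36, 27, 25, 33]
i ends at 3, j ends at 2: the pointers have crossed (j < i), so scanning stops.

Swap pivot arr[0] with arr[2] to place pivot at position 2: [18, 2, 24, 30, 25, 36, 27, 25, 33]
Pivot position: 2

After partitioning with pivot 24, the array becomes [18, 2, 24, 30, 25, 36, 27, 25, 33]. The pivot is placed at index 2. All elements to the left of the pivot are <= 24, and all elements to the right are > 24.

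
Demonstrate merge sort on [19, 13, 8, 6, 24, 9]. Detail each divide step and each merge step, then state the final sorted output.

Merge sort trace:

Split: [19, 13, 8, 6, 24, 9] -> [19, 13, 8] and [6, 24, 9]
  Split: [19, 13, 8] -> [19] and [13, 8]
    Split: [13, 8] -> [13] and [8]
    Merge: [13] + [8] -> [8, 13]
  Merge: [19] + [8, 13] -> [8, 13, 19]
  Split: [6, 24, 9] -> [6] and [24, 9]
    Split: [24, 9] -> [24] and [9]
    Merge: [24] + [9] -> [9, 24]
  Merge: [6] + [9, 24] -> [6, 9, 24]
Merge: [8, 13, 19] + [6, 9, 24] -> [6, 8, 9, 13, 19, 24]

Final sorted array: [6, 8, 9, 13, 19, 24]

The merge sort proceeds by recursively splitting the array and merging sorted halves.
After all merges, the sorted array is [6, 8, 9, 13, 19, 24].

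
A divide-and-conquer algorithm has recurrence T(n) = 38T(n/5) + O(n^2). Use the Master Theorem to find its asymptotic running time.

Master Theorem for T(n) = 38T(n/5) + O(n^2):

a = 38, b = 5, c = 2
log_b(a) = log_5(38) = 2.2602

Case 1: c = 2 < log_5(38) = 2.2602
T(n) = O(n^(log_5 38))

For T(n) = 38T(n/5) + O(n^2): log_5(38) = 2.2602. This is Case 1 of the Master Theorem (c < log_b(a), work dominated by leaves), giving O(n^(log_5 38)).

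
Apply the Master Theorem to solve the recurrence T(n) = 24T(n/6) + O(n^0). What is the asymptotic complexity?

Master Theorem for T(n) = 24T(n/6) + O(n^0):

a = 24, b = 6, c = 0
log_b(a) = log_6(24) = 1.7737

Case 1: c = 0 < log_6(24) = 1.7737
T(n) = O(n^(log_6 24))

For T(n) = 24T(n/6) + O(n^0): log_6(24) = 1.7737. This is Case 1 of the Master Theorem (c < log_b(a), work dominated by leaves), giving O(n^(log_6 24)).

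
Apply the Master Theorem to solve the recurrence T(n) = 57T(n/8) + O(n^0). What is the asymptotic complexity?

Master Theorem for T(n) = 57T(n/8) + O(n^0):

a = 57, b = 8, c = 0
log_b(a) = log_8(57) = 1.9443

Case 1: c = 0 < log_8(57) = 1.9443
T(n) = O(n^(log_8 57))

For T(n) = 57T(n/8) + O(n^0): log_8(57) = 1.9443. This is Case 1 of the Master Theorem (c < log_b(a), work dominated by leaves), giving O(n^(log_8 57)).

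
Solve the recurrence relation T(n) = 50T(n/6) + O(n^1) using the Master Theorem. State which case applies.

Master Theorem for T(n) = 50T(n/6) + O(n^1):

a = 50, b = 6, c = 1
log_b(a) = log_6(50) = 2.1833

Case 1: c = 1 < log_6(50) = 2.1833
T(n) = O(n^(log_6 50))

For T(n) = 50T(n/6) + O(n^1): log_6(50) = 2.1833. This is Case 1 of the Master Theorem (c < log_b(a), work dominated by leaves), giving O(n^(log_6 50)).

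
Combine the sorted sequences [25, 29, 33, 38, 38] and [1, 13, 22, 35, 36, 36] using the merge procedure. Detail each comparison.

Merging process:

Compare 25 vs 1: take 1 from right. Merged: [1]
Compare 25 vs 13: take 13 from right. Merged: [1, 13]
Compare 25 vs 22: take 22 from right. Merged: [1, 13, 22]
Compare 25 vs 35: take 25 from left. Merged: [1, 13, 22, 25]
Compare 29 vs 35: take 29 from left. Merged: [1, 13, 22, 25, 29]
Compare 33 vs 35: take 33 from left. Merged: [1, 13, 22, 25, 29, 33]
Compare 38 vs 35: take 35 from right. Merged: [1, 13, 22, 25, 29, 33, 35]
Compare 38 vs 36: take 36 from right. Merged: [1, 13, 22, 25, 29, 33, 35, 36]
Compare 38 vs 36: take 36 from right. Merged: [1, 13, 22, 25, 29, 33, 35, 36, 36]
Append remaining from left: [38, 38]. Merged: [1, 13, 22, 25, 29, 33, 35, 36, 36, 38, 38]

Final merged array: [1, 13, 22, 25, 29, 33, 35, 36, 36, 38, 38]
Total comparisons: 9

The merged array is [1, 13, 22, 25, 29, 33, 35, 36, 36, 38, 38], requiring 9 comparisons. The merge step runs in O(n) time where n is the total number of elements.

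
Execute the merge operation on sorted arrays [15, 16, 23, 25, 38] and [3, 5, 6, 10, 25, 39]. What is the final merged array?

Merging process:

Compare 15 vs 3: take 3 from right. Merged: [3]
Compare 15 vs 5: take 5 from right. Merged: [3, 5]
Compare 15 vs 6: take 6 from right. Merged: [3, 5, 6]
Compare 15 vs 10: take 10 from right. Merged: [3, 5, 6, 10]
Compare 15 vs 25: take 15 from left. Merged: [3, 5, 6, 10, 15]
Compare 16 vs 25: take 16 from left. Merged: [3, 5, 6, 10, 15, 16]
Compare 23 vs 25: take 23 from left. Merged: [3, 5, 6, 10, 15, 16, 23]
Compare 25 vs 25: take 25 from left. Merged: [3, 5, 6, 10, 15, 16, 23, 25]
Compare 38 vs 25: take 25 from right. Merged: [3, 5, 6, 10, 15, 16, 23, 25, 25]
Compare 38 vs 39: take 38 from left. Merged: [3, 5, 6, 10, 15, 16, 23, 25, 25, 38]
Append remaining from right: [39]. Merged: [3, 5, 6, 10, 15, 16, 23, 25, 25, 38, 39]

Final merged array: [3, 5, 6, 10, 15, 16, 23, 25, 25, 38, 39]
Total comparisons: 10

The merged array is [3, 5, 6, 10, 15, 16, 23, 25, 25, 38, 39], requiring 10 comparisons. The merge step runs in O(n) time where n is the total number of elements.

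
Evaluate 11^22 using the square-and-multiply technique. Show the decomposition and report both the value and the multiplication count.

Computing 11^22 by squaring (build up from 11^1; each line after the first costs one multiplication):

11^1 = 11
11^2 = (11^1)^2 = 11^2 = 121
11^4 = (11^2)^2 = 121^2 = 14641
11^5 = 11 * 11^4 = 11 * 14641 = 161051
11^10 = (11^5)^2 = 161051^2 = 25937424601
11^11 = 11 * 11^10 = 11 * 25937424601 = 285311670611
11^22 = (11^11)^2 = 285311670611^2 = 81402749386839761113321

Result: 81402749386839761113321
Multiplications needed: 6 (6 lines after 11^1)

11^22 = 81402749386839761113321. Using exponentiation by squaring, this requires 6 multiplications. The key idea: if the exponent is even, square the half-power; if odd, multiply by the base once.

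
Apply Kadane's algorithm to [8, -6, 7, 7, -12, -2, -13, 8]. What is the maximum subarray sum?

Using Kadane's algorithm on [8, -6, 7, 7, -12, -2, -13, 8]:

Scanning through the array:
Position 1 (value -6): max_ending_here = 2, max_so_far = 8
Position 2 (value 7): max_ending_here = 9, max_so_far = 9
Position 3 (value 7): max_ending_here = 16, max_so_far = 16
Position 4 (value -12): max_ending_here = 4, max_so_far = 16
Position 5 (value -2): max_ending_here = 2, max_so_far = 16
Position 6 (value -13): max_ending_here = -11, max_so_far = 16
Position 7 (value 8): max_ending_here = 8, max_so_far = 16

Maximum subarray: [8, -6, 7, 7]
Maximum sum: 16

The maximum subarray is [8, -6, 7, 7] with sum 16. This subarray runs from index 0 to index 3.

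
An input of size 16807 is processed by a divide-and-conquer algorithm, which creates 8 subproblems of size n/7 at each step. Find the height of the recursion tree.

For divide and conquer with division factor 7:

Problem sizes at each level:
Level 0: 16807
Level 1: 2401
Level 2: 343
Level 3: 49
Level 4: 7
Level 5: 1

The root is level 0 and the size-1 base case is level 5 (the tree spans levels 0 through 5, i.e. 6 levels counting the root), so the depth is the number of divisions: log_7(16807) = 5

The recursion tree depth is log_7(16807) = 5. At each level, the problem size is divided by 7, so it takes 5 divisions to reduce to a base case of size 1. The algorithm makes 8 recursive calls at each level.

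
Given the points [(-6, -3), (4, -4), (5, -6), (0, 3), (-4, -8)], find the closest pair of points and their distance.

Computing all pairwise distances among 5 points:

d((-6, -3), (4, -4)) = 10.0499
d((-6, -3), (5, -6)) = 11.4018
d((-6, -3), (0, 3)) = 8.4853
d((-6, -3), (-4, -8)) = 5.3852
d((4, -4), (5, -6)) = 2.2361 <-- minimum
d((4, -4), (0, 3)) = 8.0623
d((4, -4), (-4, -8)) = 8.9443
d((5, -6), (0, 3)) = 10.2956
d((5, -6), (-4, -8)) = 9.2195
d((0, 3), (-4, -8)) = 11.7047

Closest pair: (4, -4) and (5, -6) with distance 2.2361

The closest pair is (4, -4) and (5, -6) with Euclidean distance 2.2361. For 5 points, brute-force pairwise comparison is shown above. For large n, the divide-and-conquer algorithm (sort by x, recurse on halves, check the dividing strip) achieves O(n log n).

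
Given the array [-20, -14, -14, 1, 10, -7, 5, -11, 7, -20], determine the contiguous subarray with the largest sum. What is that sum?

Using Kadane's algorithm on [-20, -14, -14, 1, 10, -7, 5, -11, 7, -20]:

Scanning through the array:
Position 1 (value -14): max_ending_here = -14, max_so_far = -14
Position 2 (value -14): max_ending_here = -14, max_so_far = -14
Position 3 (value 1): max_ending_here = 1, max_so_far = 1
Position 4 (value 10): max_ending_here = 11, max_so_far = 11
Position 5 (value -7): max_ending_here = 4, max_so_far = 11
Position 6 (value 5): max_ending_here = 9, max_so_far = 11
Position 7 (value -11): max_ending_here = -2, max_so_far = 11
Position 8 (value 7): max_ending_here = 7, max_so_far = 11
Position 9 (value -20): max_ending_here = -13, max_so_far = 11

Maximum subarray: [1, 10]
Maximum sum: 11

The maximum subarray is [1, 10] with sum 11. This subarray runs from index 3 to index 4.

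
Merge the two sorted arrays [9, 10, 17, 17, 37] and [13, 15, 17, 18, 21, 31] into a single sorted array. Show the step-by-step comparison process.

Merging process:

Compare 9 vs 13: take 9 from left. Merged: [9]
Compare 10 vs 13: take 10 from left. Merged: [9, 10]
Compare 17 vs 13: take 13 from right. Merged: [9, 10, 13]
Compare 17 vs 15: take 15 from right. Merged: [9, 10, 13, 15]
Compare 17 vs 17: take 17 from left. Merged: [9, 10, 13, 15, 17]
Compare 17 vs 17: take 17 from left. Merged: [9, 10, 13, 15, 17, 17]
Compare 37 vs 17: take 17 from right. Merged: [9, 10, 13, 15, 17, 17, 17]
Compare 37 vs 18: take 18 from right. Merged: [9, 10, 13, 15, 17, 17, 17, 18]
Compare 37 vs 21: take 21 from right. Merged: [9, 10, 13, 15, 17, 17, 17, 18, 21]
Compare 37 vs 31: take 31 from right. Merged: [9, 10, 13, 15, 17, 17, 17, 18, 21, 31]
Append remaining from left: [37]. Merged: [9, 10, 13, 15, 17, 17, 17, 18, 21, 31, 37]

Final merged array: [9, 10, 13, 15, 17, 17, 17, 18, 21, 31, 37]
Total comparisons: 10

The merged array is [9, 10, 13, 15, 17, 17, 17, 18, 21, 31, 37], requiring 10 comparisons. The merge step runs in O(n) time where n is the total number of elements.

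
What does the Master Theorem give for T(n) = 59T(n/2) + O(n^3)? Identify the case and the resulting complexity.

Master Theorem for T(n) = 59T(n/2) + O(n^3):

a = 59, b = 2, c = 3
log_b(a) = log_2(59) = 5.8826

Case 1: c = 3 < log_2(59) = 5.8826
T(n) = O(n^(log_2 59))

For T(n) = 59T(n/2) + O(n^3): log_2(59) = 5.8826. This is Case 1 of the Master Theorem (c < log_b(a), work dominated by leaves), giving O(n^(log_2 59)).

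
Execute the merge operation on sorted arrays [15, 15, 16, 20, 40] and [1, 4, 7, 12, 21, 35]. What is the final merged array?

Merging process:

Compare 15 vs 1: take 1 from right. Merged: [1]
Compare 15 vs 4: take 4 from right. Merged: [1, 4]
Compare 15 vs 7: take 7 from right. Merged: [1, 4, 7]
Compare 15 vs 12: take 12 from right. Merged: [1, 4, 7, 12]
Compare 15 vs 21: take 15 from left. Merged: [1, 4, 7, 12, 15]
Compare 15 vs 21: take 15 from left. Merged: [1, 4, 7, 12, 15, 15]
Compare 16 vs 21: take 16 from left. Merged: [1, 4, 7, 12, 15, 15, 16]
Compare 20 vs 21: take 20 from left. Merged: [1, 4, 7, 12, 15, 15, 16, 20]
Compare 40 vs 21: take 21 from right. Merged: [1, 4, 7, 12, 15, 15, 16, 20, 21]
Compare 40 vs 35: take 35 from right. Merged: [1, 4, 7, 12, 15, 15, 16, 20, 21, 35]
Append remaining from left: [40]. Merged: [1, 4, 7, 12, 15, 15, 16, 20, 21, 35, 40]

Final merged array: [1, 4, 7, 12, 15, 15, 16, 20, 21, 35, 40]
Total comparisons: 10

The merged array is [1, 4, 7, 12, 15, 15, 16, 20, 21, 35, 40], requiring 10 comparisons. The merge step runs in O(n) time where n is the total number of elements.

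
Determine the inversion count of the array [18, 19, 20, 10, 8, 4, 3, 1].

Finding inversions in [18, 19, 20, 10, 8, 4, 3, 1]:

(0, 3): arr[0]=18 > arr[3]=10
(0, 4): arr[0]=18 > arr[4]=8
(0, 5): arr[0]=18 > arr[5]=4
(0, 6): arr[0]=18 > arr[6]=3
(0, 7): arr[0]=18 > arr[7]=1
(1, 3): arr[1]=19 > arr[3]=10
(1, 4): arr[1]=19 > arr[4]=8
(1, 5): arr[1]=19 > arr[5]=4
(1, 6): arr[1]=19 > arr[6]=3
(1, 7): arr[1]=19 > arr[7]=1
(2, 3): arr[2]=20 > arr[3]=10
(2, 4): arr[2]=20 > arr[4]=8
(2, 5): arr[2]=20 > arr[5]=4
(2, 6): arr[2]=20 > arr[6]=3
(2, 7): arr[2]=20 > arr[7]=1
(3, 4): arr[3]=10 > arr[4]=8
(3, 5): arr[3]=10 > arr[5]=4
(3, 6): arr[3]=10 > arr[6]=3
(3, 7): arr[3]=10 > arr[7]=1
(4, 5): arr[4]=8 > arr[5]=4
(4, 6): arr[4]=8 > arr[6]=3
(4, 7): arr[4]=8 > arr[7]=1
(5, 6): arr[5]=4 > arr[6]=3
(5, 7): arr[5]=4 > arr[7]=1
(6, 7): arr[6]=3 > arr[7]=1

Total inversions: 25

The array has 25 inversion(s): (0,3), (0,4), (0,5), (0,6), (0,7), (1,3), (1,4), (1,5), (1,6), (1,7), (2,3), (2,4), (2,5), (2,6), (2,7), (3,4), (3,5), (3,6), (3,7), (4,5), (4,6), (4,7), (5,6), (5,7), (6,7). Each pair (i,j) satisfies i < j and arr[i] > arr[j].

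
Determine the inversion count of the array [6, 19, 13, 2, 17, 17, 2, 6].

Finding inversions in [6, 19, 13, 2, 17, 17, 2, 6]:

(0, 3): arr[0]=6 > arr[3]=2
(0, 6): arr[0]=6 > arr[6]=2
(1, 2): arr[1]=19 > arr[2]=13
(1, 3): arr[1]=19 > arr[3]=2
(1, 4): arr[1]=19 > arr[4]=17
(1, 5): arr[1]=19 > arr[5]=17
(1, 6): arr[1]=19 > arr[6]=2
(1, 7): arr[1]=19 > arr[7]=6
(2, 3): arr[2]=13 > arr[3]=2
(2, 6): arr[2]=13 > arr[6]=2
(2, 7): arr[2]=13 > arr[7]=6
(4, 6): arr[4]=17 > arr[6]=2
(4, 7): arr[4]=17 > arr[7]=6
(5, 6): arr[5]=17 > arr[6]=2
(5, 7): arr[5]=17 > arr[7]=6

Total inversions: 15

The array has 15 inversion(s): (0,3), (0,6), (1,2), (1,3), (1,4), (1,5), (1,6), (1,7), (2,3), (2,6), (2,7), (4,6), (4,7), (5,6), (5,7). Each pair (i,j) satisfies i < j and arr[i] > arr[j].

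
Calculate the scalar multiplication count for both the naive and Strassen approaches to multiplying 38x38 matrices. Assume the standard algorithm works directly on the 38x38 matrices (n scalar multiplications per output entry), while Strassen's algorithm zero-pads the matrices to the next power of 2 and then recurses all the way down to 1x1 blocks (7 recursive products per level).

Matrix multiplication for 38x38 matrices:

Strassen's algorithm requires power-of-2 dimensions. Pad 38x38 to 64x64 (next power of 2).

Standard algorithm: 38^3 = 54872 multiplications
Strassen's algorithm: 7^(log2(64)) = 7^6 = 117649 multiplications
Difference: 54872 - 117649 = -62777 (Strassen uses MORE here due to padding overhead — for small or just-over-power-of-2 n, padding can outweigh the per-level savings)

Standard: 54872 multiplications (38^3). Strassen: 117649 multiplications (7^6, after padding to 64x64). Strassen reduces 8 recursive multiplications to 7 at each level.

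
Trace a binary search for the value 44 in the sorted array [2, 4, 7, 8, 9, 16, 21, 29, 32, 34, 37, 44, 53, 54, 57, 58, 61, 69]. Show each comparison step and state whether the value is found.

Binary search for 44 in [2, 4, 7, 8, 9, 16, 21, 29, 32, 34, 37, 44, 53, 54, 57, 58, 61, 69]:

lo=0, hi=17, mid=8, arr[mid]=32 -> 32 < 44, search right half
lo=9, hi=17, mid=13, arr[mid]=54 -> 54 > 44, search left half
lo=9, hi=12, mid=10, arr[mid]=37 -> 37 < 44, search right half
lo=11, hi=12, mid=11, arr[mid]=44 -> Found target at index 11!

Binary search finds 44 at index 11 after 4 comparisons. The search repeatedly halves the search space by comparing with the middle element.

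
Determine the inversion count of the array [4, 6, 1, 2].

Finding inversions in [4, 6, 1, 2]:

(0, 2): arr[0]=4 > arr[2]=1
(0, 3): arr[0]=4 > arr[3]=2
(1, 2): arr[1]=6 > arr[2]=1
(1, 3): arr[1]=6 > arr[3]=2

Total inversions: 4

The array has 4 inversion(s): (0,2), (0,3), (1,2), (1,3). Each pair (i,j) satisfies i < j and arr[i] > arr[j].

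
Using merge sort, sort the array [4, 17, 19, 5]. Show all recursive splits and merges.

Merge sort trace:

Split: [4, 17, 19, 5] -> [4, 17] and [19, 5]
  Split: [4, 17] -> [4] and [17]
  Merge: [4] + [17] -> [4, 17]
  Split: [19, 5] -> [19] and [5]
  Merge: [19] + [5] -> [5, 19]
Merge: [4, 17] + [5, 19] -> [4, 5, 17, 19]

Final sorted array: [4, 5, 17, 19]

The merge sort proceeds by recursively splitting the array and merging sorted halves.
After all merges, the sorted array is [4, 5, 17, 19].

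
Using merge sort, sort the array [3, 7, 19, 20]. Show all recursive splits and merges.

Merge sort trace:

Split: [3, 7, 19, 20] -> [3, 7] and [19, 20]
  Split: [3, 7] -> [3] and [7]
  Merge: [3] + [7] -> [3, 7]
  Split: [19, 20] -> [19] and [20]
  Merge: [19] + [20] -> [19, 20]
Merge: [3, 7] + [19, 20] -> [3, 7, 19, 20]

Final sorted array: [3, 7, 19, 20]

The merge sort proceeds by recursively splitting the array and merging sorted halves.
After all merges, the sorted array is [3, 7, 19, 20].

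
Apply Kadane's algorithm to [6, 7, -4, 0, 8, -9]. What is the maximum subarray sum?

Using Kadane's algorithm on [6, 7, -4, 0, 8, -9]:

Scanning through the array:
Position 1 (value 7): max_ending_here = 13, max_so_far = 13
Position 2 (value -4): max_ending_here = 9, max_so_far = 13
Position 3 (value 0): max_ending_here = 9, max_so_far = 13
Position 4 (value 8): max_ending_here = 17, max_so_far = 17
Position 5 (value -9): max_ending_here = 8, max_so_far = 17

Maximum subarray: [6, 7, -4, 0, 8]
Maximum sum: 17

The maximum subarray is [6, 7, -4, 0, 8] with sum 17. This subarray runs from index 0 to index 4.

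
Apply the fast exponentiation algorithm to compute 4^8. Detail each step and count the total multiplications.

Computing 4^8 by squaring (build up from 4^1; each line after the first costs one multiplication):

4^1 = 4
4^2 = (4^1)^2 = 4^2 = 16
4^4 = (4^2)^2 = 16^2 = 256
4^8 = (4^4)^2 = 256^2 = 65536

Result: 65536
Multiplications needed: 3 (3 lines after 4^1)

4^8 = 65536. Using exponentiation by squaring, this requires 3 multiplications. The key idea: if the exponent is even, square the half-power; if odd, multiply by the base once.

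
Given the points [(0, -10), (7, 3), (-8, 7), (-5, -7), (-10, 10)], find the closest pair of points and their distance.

Computing all pairwise distances among 5 points:

d((0, -10), (7, 3)) = 14.7648
d((0, -10), (-8, 7)) = 18.7883
d((0, -10), (-5, -7)) = 5.831
d((0, -10), (-10, 10)) = 22.3607
d((7, 3), (-8, 7)) = 15.5242
d((7, 3), (-5, -7)) = 15.6205
d((7, 3), (-10, 10)) = 18.3848
d((-8, 7), (-5, -7)) = 14.3178
d((-8, 7), (-10, 10)) = 3.6056 <-- minimum
d((-5, -7), (-10, 10)) = 17.72

Closest pair: (-8, 7) and (-10, 10) with distance 3.6056

The closest pair is (-8, 7) and (-10, 10) with Euclidean distance 3.6056. For 5 points, brute-force pairwise comparison is shown above. For large n, the divide-and-conquer algorithm (sort by x, recurse on halves, check the dividing strip) achieves O(n log n).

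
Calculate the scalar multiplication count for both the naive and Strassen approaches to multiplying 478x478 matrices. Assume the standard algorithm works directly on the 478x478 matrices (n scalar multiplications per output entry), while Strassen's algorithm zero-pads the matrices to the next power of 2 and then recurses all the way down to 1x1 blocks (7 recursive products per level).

Matrix multiplication for 478x478 matrices:

Strassen's algorithm requires power-of-2 dimensions. Pad 478x478 to 512x512 (next power of 2).

Standard algorithm: 478^3 = 109215352 multiplications
Strassen's algorithm: 7^(log2(512)) = 7^9 = 40353607 multiplications
Savings: 109215352 - 40353607 = 68861745 multiplications

Standard: 109215352 multiplications (478^3). Strassen: 40353607 multiplications (7^9, after padding to 512x512). Strassen reduces 8 recursive multiplications to 7 at each level.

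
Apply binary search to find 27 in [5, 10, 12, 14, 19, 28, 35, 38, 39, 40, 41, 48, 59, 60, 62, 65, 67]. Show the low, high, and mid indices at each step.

Binary search for 27 in [5, 10, 12, 14, 19, 28, 35, 38, 39, 40, 41, 48, 59, 60, 62, 65, 67]:

lo=0, hi=16, mid=8, arr[mid]=39 -> 39 > 27, search left half
lo=0, hi=7, mid=3, arr[mid]=14 -> 14 < 27, search right half
lo=4, hi=7, mid=5, arr[mid]=28 -> 28 > 27, search left half
lo=4, hi=4, mid=4, arr[mid]=19 -> 19 < 27, search right half
lo=5 > hi=4, target 27 not found

Binary search determines that 27 is not in the array after 4 comparisons. The search space was exhausted without finding the target.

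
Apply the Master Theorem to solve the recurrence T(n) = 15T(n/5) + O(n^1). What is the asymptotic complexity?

Master Theorem for T(n) = 15T(n/5) + O(n^1):

a = 15, b = 5, c = 1
log_b(a) = log_5(15) = 1.6826

Case 1: c = 1 < log_5(15) = 1.6826
T(n) = O(n^(log_5 15))

For T(n) = 15T(n/5) + O(n^1): log_5(15) = 1.6826. This is Case 1 of the Master Theorem (c < log_b(a), work dominated by leaves), giving O(n^(log_5 15)).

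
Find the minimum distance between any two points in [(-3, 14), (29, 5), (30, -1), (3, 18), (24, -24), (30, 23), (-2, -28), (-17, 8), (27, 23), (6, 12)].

Computing all pairwise distances among 10 points:

d((-3, 14), (29, 5)) = 33.2415
d((-3, 14), (30, -1)) = 36.2491
d((-3, 14), (3, 18)) = 7.2111
d((-3, 14), (24, -24)) = 46.6154
d((-3, 14), (30, 23)) = 34.2053
d((-3, 14), (-2, -28)) = 42.0119
d((-3, 14), (-17, 8)) = 15.2315
d((-3, 14), (27, 23)) = 31.3209
d((-3, 14), (6, 12)) = 9.2195
d((29, 5), (30, -1)) = 6.0828
d((29, 5), (3, 18)) = 29.0689
d((29, 5), (24, -24)) = 29.4279
d((29, 5), (30, 23)) = 18.0278
d((29, 5), (-2, -28)) = 45.2769
d((29, 5), (-17, 8)) = 46.0977
d((29, 5), (27, 23)) = 18.1108
d((29, 5), (6, 12)) = 24.0416
d((30, -1), (3, 18)) = 33.0151
d((30, -1), (24, -24)) = 23.7697
d((30, -1), (30, 23)) = 24.0
d((30, -1), (-2, -28)) = 41.8688
d((30, -1), (-17, 8)) = 47.8539
d((30, -1), (27, 23)) = 24.1868
d((30, -1), (6, 12)) = 27.2947
d((3, 18), (24, -24)) = 46.9574
d((3, 18), (30, 23)) = 27.4591
d((3, 18), (-2, -28)) = 46.2709
d((3, 18), (-17, 8)) = 22.3607
d((3, 18), (27, 23)) = 24.5153
d((3, 18), (6, 12)) = 6.7082
d((24, -24), (30, 23)) = 47.3814
d((24, -24), (-2, -28)) = 26.3059
d((24, -24), (-17, 8)) = 52.0096
d((24, -24), (27, 23)) = 47.0956
d((24, -24), (6, 12)) = 40.2492
d((30, 23), (-2, -28)) = 60.208
d((30, 23), (-17, 8)) = 49.3356
d((30, 23), (27, 23)) = 3.0 <-- minimum
d((30, 23), (6, 12)) = 26.4008
d((-2, -28), (-17, 8)) = 39.0
d((-2, -28), (27, 23)) = 58.6686
d((-2, -28), (6, 12)) = 40.7922
d((-17, 8), (27, 23)) = 46.4866
d((-17, 8), (6, 12)) = 23.3452
d((27, 23), (6, 12)) = 23.7065

Closest pair: (30, 23) and (27, 23) with distance 3.0

The closest pair is (30, 23) and (27, 23) with Euclidean distance 3.0. For 10 points, brute-force pairwise comparison is shown above. For large n, the divide-and-conquer algorithm (sort by x, recurse on halves, check the dividing strip) achieves O(n log n).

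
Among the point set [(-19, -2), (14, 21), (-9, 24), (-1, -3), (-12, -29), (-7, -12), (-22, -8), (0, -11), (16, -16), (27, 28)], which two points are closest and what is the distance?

Computing all pairwise distances among 10 points:

d((-19, -2), (14, 21)) = 40.2244
d((-19, -2), (-9, 24)) = 27.8568
d((-19, -2), (-1, -3)) = 18.0278
d((-19, -2), (-12, -29)) = 27.8927
d((-19, -2), (-7, -12)) = 15.6205
d((-19, -2), (-22, -8)) = 6.7082 <-- minimum
d((-19, -2), (0, -11)) = 21.0238
d((-19, -2), (16, -16)) = 37.6962
d((-19, -2), (27, 28)) = 54.9181
d((14, 21), (-9, 24)) = 23.1948
d((14, 21), (-1, -3)) = 28.3019
d((14, 21), (-12, -29)) = 56.356
d((14, 21), (-7, -12)) = 39.1152
d((14, 21), (-22, -8)) = 46.2277
d((14, 21), (0, -11)) = 34.9285
d((14, 21), (16, -16)) = 37.054
d((14, 21), (27, 28)) = 14.7648
d((-9, 24), (-1, -3)) = 28.1603
d((-9, 24), (-12, -29)) = 53.0848
d((-9, 24), (-7, -12)) = 36.0555
d((-9, 24), (-22, -8)) = 34.5398
d((-9, 24), (0, -11)) = 36.1386
d((-9, 24), (16, -16)) = 47.1699
d((-9, 24), (27, 28)) = 36.2215
d((-1, -3), (-12, -29)) = 28.2312
d((-1, -3), (-7, -12)) = 10.8167
d((-1, -3), (-22, -8)) = 21.587
d((-1, -3), (0, -11)) = 8.0623
d((-1, -3), (16, -16)) = 21.4009
d((-1, -3), (27, 28)) = 41.7732
d((-12, -29), (-7, -12)) = 17.72
d((-12, -29), (-22, -8)) = 23.2594
d((-12, -29), (0, -11)) = 21.6333
d((-12, -29), (16, -16)) = 30.8707
d((-12, -29), (27, 28)) = 69.0652
d((-7, -12), (-22, -8)) = 15.5242
d((-7, -12), (0, -11)) = 7.0711
d((-7, -12), (16, -16)) = 23.3452
d((-7, -12), (27, 28)) = 52.4976
d((-22, -8), (0, -11)) = 22.2036
d((-22, -8), (16, -16)) = 38.833
d((-22, -8), (27, 28)) = 60.803
d((0, -11), (16, -16)) = 16.7631
d((0, -11), (27, 28)) = 47.4342
d((16, -16), (27, 28)) = 45.3542

Closest pair: (-19, -2) and (-22, -8) with distance 6.7082

The closest pair is (-19, -2) and (-22, -8) with Euclidean distance 6.7082. For 10 points, brute-force pairwise comparison is shown above. For large n, the divide-and-conquer algorithm (sort by x, recurse on halves, check the dividing strip) achieves O(n log n).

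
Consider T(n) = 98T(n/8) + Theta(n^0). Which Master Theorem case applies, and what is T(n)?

Master Theorem for T(n) = 98T(n/8) + O(n^0):

a = 98, b = 8, c = 0
log_b(a) = log_8(98) = 2.2049

Case 1: c = 0 < log_8(98) = 2.2049
T(n) = O(n^(log_8 98))

For T(n) = 98T(n/8) + O(n^0): log_8(98) = 2.2049. This is Case 1 of the Master Theorem (c < log_b(a), work dominated by leaves), giving O(n^(log_8 98)).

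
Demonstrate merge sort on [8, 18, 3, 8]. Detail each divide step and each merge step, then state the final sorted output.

Merge sort trace:

Split: [8, 18, 3, 8] -> [8, 18] and [3, 8]
  Split: [8, 18] -> [8] and [18]
  Merge: [8] + [18] -> [8, 18]
  Split: [3, 8] -> [3] and [8]
  Merge: [3] + [8] -> [3, 8]
Merge: [8, 18] + [3, 8] -> [3, 8, 8, 18]

Final sorted array: [3, 8, 8, 18]

The merge sort proceeds by recursively splitting the array and merging sorted halves.
After all merges, the sorted array is [3, 8, 8, 18].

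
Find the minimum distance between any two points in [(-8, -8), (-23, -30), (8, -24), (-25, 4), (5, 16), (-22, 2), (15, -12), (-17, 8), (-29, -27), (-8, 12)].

Computing all pairwise distances among 10 points:

d((-8, -8), (-23, -30)) = 26.6271
d((-8, -8), (8, -24)) = 22.6274
d((-8, -8), (-25, 4)) = 20.8087
d((-8, -8), (5, 16)) = 27.2947
d((-8, -8), (-22, 2)) = 17.2047
d((-8, -8), (15, -12)) = 23.3452
d((-8, -8), (-17, 8)) = 18.3576
d((-8, -8), (-29, -27)) = 28.3196
d((-8, -8), (-8, 12)) = 20.0
d((-23, -30), (8, -24)) = 31.5753
d((-23, -30), (-25, 4)) = 34.0588
d((-23, -30), (5, 16)) = 53.8516
d((-23, -30), (-22, 2)) = 32.0156
d((-23, -30), (15, -12)) = 42.0476
d((-23, -30), (-17, 8)) = 38.4708
d((-23, -30), (-29, -27)) = 6.7082
d((-23, -30), (-8, 12)) = 44.5982
d((8, -24), (-25, 4)) = 43.2782
d((8, -24), (5, 16)) = 40.1123
d((8, -24), (-22, 2)) = 39.6989
d((8, -24), (15, -12)) = 13.8924
d((8, -24), (-17, 8)) = 40.6079
d((8, -24), (-29, -27)) = 37.1214
d((8, -24), (-8, 12)) = 39.3954
d((-25, 4), (5, 16)) = 32.311
d((-25, 4), (-22, 2)) = 3.6056 <-- minimum
d((-25, 4), (15, -12)) = 43.0813
d((-25, 4), (-17, 8)) = 8.9443
d((-25, 4), (-29, -27)) = 31.257
d((-25, 4), (-8, 12)) = 18.7883
d((5, 16), (-22, 2)) = 30.4138
d((5, 16), (15, -12)) = 29.7321
d((5, 16), (-17, 8)) = 23.4094
d((5, 16), (-29, -27)) = 54.8179
d((5, 16), (-8, 12)) = 13.6015
d((-22, 2), (15, -12)) = 39.5601
d((-22, 2), (-17, 8)) = 7.8102
d((-22, 2), (-29, -27)) = 29.8329
d((-22, 2), (-8, 12)) = 17.2047
d((15, -12), (-17, 8)) = 37.7359
d((15, -12), (-29, -27)) = 46.4866
d((15, -12), (-8, 12)) = 33.2415
d((-17, 8), (-29, -27)) = 37.0
d((-17, 8), (-8, 12)) = 9.8489
d((-29, -27), (-8, 12)) = 44.2945

Closest pair: (-25, 4) and (-22, 2) with distance 3.6056

The closest pair is (-25, 4) and (-22, 2) with Euclidean distance 3.6056. For 10 points, brute-force pairwise comparison is shown above. For large n, the divide-and-conquer algorithm (sort by x, recurse on halves, check the dividing strip) achieves O(n log n).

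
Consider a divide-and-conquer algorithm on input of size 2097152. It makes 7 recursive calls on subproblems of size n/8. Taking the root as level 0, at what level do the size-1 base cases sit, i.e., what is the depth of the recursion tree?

For divide and conquer with division factor 8:

Problem sizes at each level:
Level 0: 2097152
Level 1: 262144
Level 2: 32768
Level 3: 4096
Level 4: 512
Level 5: 64
Level 6: 8
Level 7: 1

The root is level 0 and the size-1 base case is level 7 (the tree spans levels 0 through 7, i.e. 8 levels counting the root), so the depth is the number of divisions: log_8(2097152) = 7

The recursion tree depth is log_8(2097152) = 7. At each level, the problem size is divided by 8, so it takes 7 divisions to reduce to a base case of size 1. The algorithm makes 7 recursive calls at each level.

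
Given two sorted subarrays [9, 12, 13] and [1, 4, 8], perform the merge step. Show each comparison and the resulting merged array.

Merging process:

Compare 9 vs 1: take 1 from right. Merged: [1]
Compare 9 vs 4: take 4 from right. Merged: [1, 4]
Compare 9 vs 8: take 8 from right. Merged: [1, 4, 8]
Append remaining from left: [9, 12, 13]. Merged: [1, 4, 8, 9, 12, 13]

Final merged array: [1, 4, 8, 9, 12, 13]
Total comparisons: 3

The merged array is [1, 4, 8, 9, 12, 13], requiring 3 comparisons. The merge step runs in O(n) time where n is the total number of elements.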